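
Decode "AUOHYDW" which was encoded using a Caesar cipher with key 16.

Step 1: Reverse the shift by subtracting 16 from each letter position.
  A (position 0) -> position (0-16) mod 26 = 10 -> K
  U (position 20) -> position (20-16) mod 26 = 4 -> E
  O (position 14) -> position (14-16) mod 26 = 24 -> Y
  H (position 7) -> position (7-16) mod 26 = 17 -> R
  Y (position 24) -> position (24-16) mod 26 = 8 -> I
  D (position 3) -> position (3-16) mod 26 = 13 -> N
  W (position 22) -> position (22-16) mod 26 = 6 -> G
Decrypted message: KEYRING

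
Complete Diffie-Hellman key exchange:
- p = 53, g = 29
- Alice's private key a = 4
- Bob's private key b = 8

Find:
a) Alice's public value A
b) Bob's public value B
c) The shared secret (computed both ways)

Step 1: A = g^a mod p = 29^4 mod 53 = 49.
Step 2: B = g^b mod p = 29^8 mod 53 = 16.
Step 3: Alice computes s = B^a mod p = 16^4 mod 53 = 28.
Step 4: Bob computes s = A^b mod p = 49^8 mod 53 = 28.
Both sides agree: shared secret = 28.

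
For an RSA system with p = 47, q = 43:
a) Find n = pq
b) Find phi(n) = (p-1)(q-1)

Step 1: n = p * q = 47 * 43 = 2021.
Step 2: phi(n) = (p-1)(q-1) = 46 * 42 = 1932.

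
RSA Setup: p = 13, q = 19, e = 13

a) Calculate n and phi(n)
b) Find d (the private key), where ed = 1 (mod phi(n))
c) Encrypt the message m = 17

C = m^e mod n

Step 1: n = 13 * 19 = 247.
Step 2: phi(n) = (13-1)(19-1) = 12 * 18 = 216.
Step 3: Find d = 13^(-1) mod 216 = 133.
  Verify: 13 * 133 = 1729 = 1 (mod 216).
Step 4: C = 17^13 mod 247 = 225.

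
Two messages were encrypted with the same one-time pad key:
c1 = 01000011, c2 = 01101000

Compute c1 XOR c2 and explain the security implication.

Step 1: c1 XOR c2 = (m1 XOR k) XOR (m2 XOR k).
Step 2: By XOR associativity/commutativity: = m1 XOR m2 XOR k XOR k = m1 XOR m2.
Step 3: 01000011 XOR 01101000 = 00101011 = 43.
Step 4: The key cancels out! An attacker learns m1 XOR m2 = 43, revealing the relationship between plaintexts.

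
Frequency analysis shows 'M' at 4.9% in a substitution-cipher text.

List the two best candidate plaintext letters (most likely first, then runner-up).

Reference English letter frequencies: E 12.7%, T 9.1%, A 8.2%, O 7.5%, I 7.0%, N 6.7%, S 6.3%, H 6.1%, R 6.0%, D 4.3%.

Step 1: Observed frequency of 'M' is 4.9%.
Step 2: Compute distances to each reference frequency and sort:
  D (4.3%): difference = 0.6% <-- BEST
  R (6.0%): difference = 1.1% <-- RUNNER-UP
  H (6.1%): difference = 1.2%
  S (6.3%): difference = 1.4%
  N (6.7%): difference = 1.8%
Step 3: Most likely is 'D' (4.3%, diff 0.6%); second most likely is 'R' (6.0%, diff 1.1%).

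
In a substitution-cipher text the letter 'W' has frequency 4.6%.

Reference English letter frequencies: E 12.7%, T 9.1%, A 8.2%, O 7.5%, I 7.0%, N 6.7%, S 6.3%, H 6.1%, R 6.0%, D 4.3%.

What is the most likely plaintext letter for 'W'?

Step 1: The observed frequency is 4.6%.
Step 2: Compare with English frequencies:
  E: 12.7% (difference: 8.1%)
  T: 9.1% (difference: 4.5%)
  A: 8.2% (difference: 3.6%)
  O: 7.5% (difference: 2.9%)
  I: 7.0% (difference: 2.4%)
  N: 6.7% (difference: 2.1%)
  S: 6.3% (difference: 1.7%)
  H: 6.1% (difference: 1.5%)
  R: 6.0% (difference: 1.4%)
  D: 4.3% (difference: 0.3%) <-- closest
Step 3: 'W' most likely represents 'D' (frequency 4.3%).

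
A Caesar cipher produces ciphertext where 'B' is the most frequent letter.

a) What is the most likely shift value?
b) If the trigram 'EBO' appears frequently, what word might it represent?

Step 1: In English, 'E' is the most frequent letter (12.7%).
Step 2: The most frequent ciphertext letter is 'B' (position 1).
Step 3: Shift = (1 - 4) mod 26 = 23.
Step 4: Decrypt 'EBO' by shifting back 23:
  E -> H
  B -> E
  O -> R
Step 5: 'EBO' decrypts to 'HER'.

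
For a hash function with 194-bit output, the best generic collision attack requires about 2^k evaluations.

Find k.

Step 1: The hash has a 194-bit output.
Step 2: Collision resistance means it should be infeasible to find any x != y with h(x) = h(y).
By the birthday bound, a generic collision search succeeds after about sqrt(2^194) = 2^(194/2) = 2^97 evaluations.
Step 3: Security level = 97 bits.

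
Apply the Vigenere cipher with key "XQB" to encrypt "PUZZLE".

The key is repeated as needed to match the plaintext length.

Step 1: Repeat key to match plaintext length:
  Plaintext: PUZZLE
  Key:       XQBXQB
Step 2: Encrypt each letter:
  P(15) + X(23) = (15+23) mod 26 = 12 = M
  U(20) + Q(16) = (20+16) mod 26 = 10 = K
  Z(25) + B(1) = (25+1) mod 26 = 0 = A
  Z(25) + X(23) = (25+23) mod 26 = 22 = W
  L(11) + Q(16) = (11+16) mod 26 = 1 = B
  E(4) + B(1) = (4+1) mod 26 = 5 = F
Ciphertext: MKAWBF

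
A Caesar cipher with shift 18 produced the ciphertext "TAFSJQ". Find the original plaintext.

Step 1: Reverse the shift by subtracting 18 from each letter position.
  T (position 19) -> position (19-18) mod 26 = 1 -> B
  A (position 0) -> position (0-18) mod 26 = 8 -> I
  F (position 5) -> position (5-18) mod 26 = 13 -> N
  S (position 18) -> position (18-18) mod 26 = 0 -> A
  J (position 9) -> position (9-18) mod 26 = 17 -> R
  Q (position 16) -> position (16-18) mod 26 = 24 -> Y
Decrypted message: BINARY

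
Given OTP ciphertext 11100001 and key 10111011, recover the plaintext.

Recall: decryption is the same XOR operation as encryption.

Step 1: XOR ciphertext with key:
  Ciphertext: 11100001
  Key:        10111011
  XOR:        01011010
Step 2: Plaintext = 01011010 = 90 in decimal.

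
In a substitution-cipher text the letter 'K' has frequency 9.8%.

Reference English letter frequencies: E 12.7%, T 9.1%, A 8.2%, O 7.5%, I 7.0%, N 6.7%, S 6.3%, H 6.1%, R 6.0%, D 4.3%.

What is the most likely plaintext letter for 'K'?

Step 1: The observed frequency is 9.8%.
Step 2: Compare with English frequencies:
  E: 12.7% (difference: 2.9%)
  T: 9.1% (difference: 0.7%) <-- closest
  A: 8.2% (difference: 1.6%)
  O: 7.5% (difference: 2.3%)
  I: 7.0% (difference: 2.8%)
  N: 6.7% (difference: 3.1%)
  S: 6.3% (difference: 3.5%)
  H: 6.1% (difference: 3.7%)
  R: 6.0% (difference: 3.8%)
  D: 4.3% (difference: 5.5%)
Step 3: 'K' most likely represents 'T' (frequency 9.1%).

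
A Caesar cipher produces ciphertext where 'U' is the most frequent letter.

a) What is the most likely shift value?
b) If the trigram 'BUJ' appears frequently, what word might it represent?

Step 1: In English, 'E' is the most frequent letter (12.7%).
Step 2: The most frequent ciphertext letter is 'U' (position 20).
Step 3: Shift = (20 - 4) mod 26 = 16.
Step 4: Decrypt 'BUJ' by shifting back 16:
  B -> L
  U -> E
  J -> T
Step 5: 'BUJ' decrypts to 'LET'.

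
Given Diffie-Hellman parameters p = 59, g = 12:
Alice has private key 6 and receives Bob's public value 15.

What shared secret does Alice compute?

Step 1: s = B^a mod p = 15^6 mod 59.
  15^1 mod 59 = 15
  15^2 mod 59 = (15 * 15) mod 59 = 48
  15^3 mod 59 = (48 * 15) mod 59 = 12
  15^4 mod 59 = (12 * 15) mod 59 = 3
  15^5 mod 59 = (3 * 15) mod 59 = 45
  15^6 mod 59 = (45 * 15) mod 59 = 26
Result: shared secret = 26.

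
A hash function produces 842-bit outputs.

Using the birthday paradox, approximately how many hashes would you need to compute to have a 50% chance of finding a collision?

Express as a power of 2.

Step 1: The birthday paradox gives collision probability ~50% after sqrt(2^n) = 2^(n/2) hashes.
Step 2: For 842-bit output: 2^(842/2) = 2^421.
Step 3: Approximately 2^421 hash computations needed.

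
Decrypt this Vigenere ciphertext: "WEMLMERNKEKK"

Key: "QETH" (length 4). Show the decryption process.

Step 1: Key 'QETH' has length 4. Extended key: QETHQETHQETH
Step 2: Decrypt each position:
  W(22) - Q(16) = 6 = G
  E(4) - E(4) = 0 = A
  M(12) - T(19) = 19 = T
  L(11) - H(7) = 4 = E
  M(12) - Q(16) = 22 = W
  E(4) - E(4) = 0 = A
  R(17) - T(19) = 24 = Y
  N(13) - H(7) = 6 = G
  K(10) - Q(16) = 20 = U
  E(4) - E(4) = 0 = A
  K(10) - T(19) = 17 = R
  K(10) - H(7) = 3 = D
Plaintext: GATEWAYGUARD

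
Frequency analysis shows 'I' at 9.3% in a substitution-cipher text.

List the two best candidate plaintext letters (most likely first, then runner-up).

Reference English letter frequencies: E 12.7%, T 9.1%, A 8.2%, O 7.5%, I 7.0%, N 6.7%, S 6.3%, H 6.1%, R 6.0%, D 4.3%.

Step 1: Observed frequency of 'I' is 9.3%.
Step 2: Compute distances to each reference frequency and sort:
  T (9.1%): difference = 0.2% <-- BEST
  A (8.2%): difference = 1.1% <-- RUNNER-UP
  O (7.5%): difference = 1.8%
  I (7.0%): difference = 2.3%
  N (6.7%): difference = 2.6%
Step 3: Most likely is 'T' (9.1%, diff 0.2%); second most likely is 'A' (8.2%, diff 1.1%).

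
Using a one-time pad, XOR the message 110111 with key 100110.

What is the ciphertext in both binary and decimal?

Step 1: Write out the XOR operation bit by bit:
  Message: 110111
  Key:     100110
  XOR:     010001
Step 2: Convert to decimal: 010001 = 17.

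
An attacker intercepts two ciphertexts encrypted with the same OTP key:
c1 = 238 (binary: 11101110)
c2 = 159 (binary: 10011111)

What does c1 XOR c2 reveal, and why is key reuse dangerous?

Step 1: c1 XOR c2 = (m1 XOR k) XOR (m2 XOR k).
Step 2: By XOR associativity/commutativity: = m1 XOR m2 XOR k XOR k = m1 XOR m2.
Step 3: 11101110 XOR 10011111 = 01110001 = 113.
Step 4: The key cancels out! An attacker learns m1 XOR m2 = 113, revealing the relationship between plaintexts.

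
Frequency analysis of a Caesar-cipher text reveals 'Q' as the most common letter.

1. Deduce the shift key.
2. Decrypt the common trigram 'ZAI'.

Step 1: In English, 'E' is the most frequent letter (12.7%).
Step 2: The most frequent ciphertext letter is 'Q' (position 16).
Step 3: Shift = (16 - 4) mod 26 = 12.
Step 4: Decrypt 'ZAI' by shifting back 12:
  Z -> N
  A -> O
  I -> W
Step 5: 'ZAI' decrypts to 'NOW'.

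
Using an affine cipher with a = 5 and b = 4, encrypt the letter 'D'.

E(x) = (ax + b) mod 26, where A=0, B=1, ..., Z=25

Step 1: Convert 'D' to number: x = 3.
Step 2: E(3) = (5 * 3 + 4) mod 26 = 19 mod 26 = 19.
Step 3: Convert 19 back to letter: T.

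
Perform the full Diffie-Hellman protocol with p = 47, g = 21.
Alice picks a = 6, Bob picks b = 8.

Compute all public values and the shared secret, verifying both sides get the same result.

Step 1: A = g^a mod p = 21^6 mod 47 = 4.
Step 2: B = g^b mod p = 21^8 mod 47 = 25.
Step 3: Alice computes s = B^a mod p = 25^6 mod 47 = 18.
Step 4: Bob computes s = A^b mod p = 4^8 mod 47 = 18.
Both sides agree: shared secret = 18.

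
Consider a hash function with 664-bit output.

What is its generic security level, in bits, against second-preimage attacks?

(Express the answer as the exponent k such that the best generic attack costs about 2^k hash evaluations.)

Step 1: The hash has a 664-bit output.
Step 2: Second-preimage resistance means: given a specific input x, it should be infeasible to find a different y with h(y) = h(x).
With a 664-bit output, a generic search for a second preimage costs about 2^664 evaluations (each trial matches the fixed target with probability 2^-664).
Step 3: Security level = 664 bits.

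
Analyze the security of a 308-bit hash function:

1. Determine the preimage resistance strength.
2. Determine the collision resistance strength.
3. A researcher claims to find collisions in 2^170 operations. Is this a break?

Step 1: Preimage resistance requires brute-force of 2^308 operations.
Step 2: Collision resistance (birthday bound) = 2^(308/2) = 2^154.
Step 3: The claimed attack costs 2^170 operations.
Step 4: Since 2^170 >= 2^154, the claimed attack is no faster than the generic birthday attack, so this does not break collision resistance.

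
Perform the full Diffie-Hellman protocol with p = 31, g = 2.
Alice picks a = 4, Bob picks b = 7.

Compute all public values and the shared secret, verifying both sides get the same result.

Step 1: A = g^a mod p = 2^4 mod 31 = 16.
Step 2: B = g^b mod p = 2^7 mod 31 = 4.
Step 3: Alice computes s = B^a mod p = 4^4 mod 31 = 8.
Step 4: Bob computes s = A^b mod p = 16^7 mod 31 = 8.
Both sides agree: shared secret = 8.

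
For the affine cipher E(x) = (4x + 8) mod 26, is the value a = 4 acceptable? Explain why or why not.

Step 1: Compute gcd(4, 26).
Step 2: gcd(4, 26) = 2.
Since gcd = 2 != 1, 4 shares a common factor with 26, so it cannot be used.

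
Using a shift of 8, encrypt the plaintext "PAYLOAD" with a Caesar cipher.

Step 1: For each letter, shift forward by 8 positions (mod 26).
  P (position 15) -> position (15+8) mod 26 = 23 -> X
  A (position 0) -> position (0+8) mod 26 = 8 -> I
  Y (position 24) -> position (24+8) mod 26 = 6 -> G
  L (position 11) -> position (11+8) mod 26 = 19 -> T
  O (position 14) -> position (14+8) mod 26 = 22 -> W
  A (position 0) -> position (0+8) mod 26 = 8 -> I
  D (position 3) -> position (3+8) mod 26 = 11 -> L
Result: XIGTWIL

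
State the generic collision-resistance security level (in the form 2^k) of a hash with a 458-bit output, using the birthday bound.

Step 1: The birthday paradox gives collision probability ~50% after sqrt(2^n) = 2^(n/2) hashes.
Step 2: For 458-bit output: 2^(458/2) = 2^229.
Step 3: Approximately 2^229 hash computations needed.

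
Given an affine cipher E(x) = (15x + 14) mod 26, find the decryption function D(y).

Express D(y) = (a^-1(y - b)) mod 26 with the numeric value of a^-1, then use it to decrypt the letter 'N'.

Step 1: Find a^-1, the modular inverse of 15 mod 26.
Step 2: We need 15 * a^-1 = 1 (mod 26).
Step 3: 15 * 7 = 105 = 4 * 26 + 1, so a^-1 = 7.
Step 4: D(y) = 7(y - 14) mod 26.
Step 5: Apply to 'N' (y = 13): D(13) = 7 * (13 - 14) mod 26 = 7 * -1 mod 26 = 19 -> 'T'.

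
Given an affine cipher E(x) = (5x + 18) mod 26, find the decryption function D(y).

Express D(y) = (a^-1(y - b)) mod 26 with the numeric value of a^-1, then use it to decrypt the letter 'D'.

Step 1: Find a^-1, the modular inverse of 5 mod 26.
Step 2: We need 5 * a^-1 = 1 (mod 26).
Step 3: 5 * 21 = 105 = 4 * 26 + 1, so a^-1 = 21.
Step 4: D(y) = 21(y - 18) mod 26.
Step 5: Apply to 'D' (y = 3): D(3) = 21 * (3 - 18) mod 26 = 21 * -15 mod 26 = 23 -> 'X'.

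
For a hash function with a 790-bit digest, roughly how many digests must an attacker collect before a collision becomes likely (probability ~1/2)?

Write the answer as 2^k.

Step 1: The birthday paradox gives collision probability ~50% after sqrt(2^n) = 2^(n/2) hashes.
Step 2: For 790-bit output: 2^(790/2) = 2^395.
Step 3: Approximately 2^395 hash computations needed.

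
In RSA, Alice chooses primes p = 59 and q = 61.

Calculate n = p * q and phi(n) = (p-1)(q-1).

Step 1: n = p * q = 59 * 61 = 3599.
Step 2: phi(n) = (p-1)(q-1) = 58 * 60 = 3480.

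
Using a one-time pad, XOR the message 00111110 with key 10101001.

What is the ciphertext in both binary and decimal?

Step 1: Write out the XOR operation bit by bit:
  Message: 00111110
  Key:     10101001
  XOR:     10010111
Step 2: Convert to decimal: 10010111 = 151.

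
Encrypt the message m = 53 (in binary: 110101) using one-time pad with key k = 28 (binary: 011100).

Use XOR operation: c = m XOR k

Step 1: Write out the XOR operation bit by bit:
  Message: 110101
  Key:     011100
  XOR:     101001
Step 2: Convert to decimal: 101001 = 41.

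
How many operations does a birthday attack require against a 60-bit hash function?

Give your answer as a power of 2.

Step 1: The birthday paradox gives collision probability ~50% after sqrt(2^n) = 2^(n/2) hashes.
Step 2: For 60-bit output: 2^(60/2) = 2^30.
Step 3: Approximately 2^30 hash computations needed.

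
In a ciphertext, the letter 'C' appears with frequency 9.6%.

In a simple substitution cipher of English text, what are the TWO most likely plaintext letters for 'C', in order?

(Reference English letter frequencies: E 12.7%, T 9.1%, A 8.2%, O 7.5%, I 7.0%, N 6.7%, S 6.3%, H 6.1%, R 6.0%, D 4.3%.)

Step 1: Observed frequency of 'C' is 9.6%.
Step 2: Compute distances to each reference frequency and sort:
  T (9.1%): difference = 0.5% <-- BEST
  A (8.2%): difference = 1.4% <-- RUNNER-UP
  O (7.5%): difference = 2.1%
  I (7.0%): difference = 2.6%
  N (6.7%): difference = 2.9%
Step 3: Most likely is 'T' (9.1%, diff 0.5%); second most likely is 'A' (8.2%, diff 1.4%).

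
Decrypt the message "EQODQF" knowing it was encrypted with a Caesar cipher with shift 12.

Step 1: Reverse the shift by subtracting 12 from each letter position.
  E (position 4) -> position (4-12) mod 26 = 18 -> S
  Q (position 16) -> position (16-12) mod 26 = 4 -> E
  O (position 14) -> position (14-12) mod 26 = 2 -> C
  D (position 3) -> position (3-12) mod 26 = 17 -> R
  Q (position 16) -> position (16-12) mod 26 = 4 -> E
  F (position 5) -> position (5-12) mod 26 = 19 -> T
Decrypted message: SECRET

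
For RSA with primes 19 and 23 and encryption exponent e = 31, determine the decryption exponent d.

Step 1: n = 19 * 23 = 437.
Step 2: phi(n) = 18 * 22 = 396.
Step 3: Find d such that 31 * d = 1 (mod 396).
Step 4: d = 31^(-1) mod 396 = 115.
Verification: 31 * 115 = 3565 = 9 * 396 + 1.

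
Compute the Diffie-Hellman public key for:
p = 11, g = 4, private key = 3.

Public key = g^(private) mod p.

Step 1: A = g^a mod p = 4^3 mod 11.
  4^1 mod 11 = 4
  4^2 mod 11 = (4 * 4) mod 11 = 5
  4^3 mod 11 = (5 * 4) mod 11 = 9
Result: A = 9.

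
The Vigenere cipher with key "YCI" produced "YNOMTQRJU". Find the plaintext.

Step 1: Extend key: YCIYCIYCI
Step 2: Decrypt each letter (c - k) mod 26:
  Y(24) - Y(24) = (24-24) mod 26 = 0 = A
  N(13) - C(2) = (13-2) mod 26 = 11 = L
  O(14) - I(8) = (14-8) mod 26 = 6 = G
  M(12) - Y(24) = (12-24) mod 26 = 14 = O
  T(19) - C(2) = (19-2) mod 26 = 17 = R
  Q(16) - I(8) = (16-8) mod 26 = 8 = I
  R(17) - Y(24) = (17-24) mod 26 = 19 = T
  J(9) - C(2) = (9-2) mod 26 = 7 = H
  U(20) - I(8) = (20-8) mod 26 = 12 = M
Plaintext: ALGORITHM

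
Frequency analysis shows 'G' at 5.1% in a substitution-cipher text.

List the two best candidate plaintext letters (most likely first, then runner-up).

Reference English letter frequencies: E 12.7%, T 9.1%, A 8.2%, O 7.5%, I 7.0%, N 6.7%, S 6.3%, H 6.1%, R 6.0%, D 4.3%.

Step 1: Observed frequency of 'G' is 5.1%.
Step 2: Compute distances to each reference frequency and sort:
  D (4.3%): difference = 0.8% <-- BEST
  R (6.0%): difference = 0.9% <-- RUNNER-UP
  H (6.1%): difference = 1.0%
  S (6.3%): difference = 1.2%
  N (6.7%): difference = 1.6%
Step 3: Most likely is 'D' (4.3%, diff 0.8%); second most likely is 'R' (6.0%, diff 0.9%).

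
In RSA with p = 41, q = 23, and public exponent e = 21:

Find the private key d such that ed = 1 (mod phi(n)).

Step 1: n = 41 * 23 = 943.
Step 2: phi(n) = 40 * 22 = 880.
Step 3: Find d such that 21 * d = 1 (mod 880).
Step 4: d = 21^(-1) mod 880 = 461.
Verification: 21 * 461 = 9681 = 11 * 880 + 1.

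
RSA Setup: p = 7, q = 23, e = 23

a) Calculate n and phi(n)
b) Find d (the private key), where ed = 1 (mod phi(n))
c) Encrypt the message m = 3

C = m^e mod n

Step 1: n = 7 * 23 = 161.
Step 2: phi(n) = (7-1)(23-1) = 6 * 22 = 132.
Step 3: Find d = 23^(-1) mod 132 = 23.
  Verify: 23 * 23 = 529 = 1 (mod 132).
Step 4: C = 3^23 mod 161 = 26.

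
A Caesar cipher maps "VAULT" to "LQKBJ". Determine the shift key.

Step 1: Compare first letters: V (position 21) -> L (position 11).
Step 2: Shift = (11 - 21) mod 26 = 16.
The shift value is 16.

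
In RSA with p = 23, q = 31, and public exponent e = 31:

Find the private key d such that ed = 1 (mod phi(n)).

Step 1: n = 23 * 31 = 713.
Step 2: phi(n) = 22 * 30 = 660.
Step 3: Find d such that 31 * d = 1 (mod 660).
Step 4: d = 31^(-1) mod 660 = 511.
Verification: 31 * 511 = 15841 = 24 * 660 + 1.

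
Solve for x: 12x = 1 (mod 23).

Step 1: We need x such that 12 * x = 1 (mod 23).
Step 2: Using the extended Euclidean algorithm or trial:
  12 * 2 = 24 = 1 * 23 + 1.
Step 3: Since 24 mod 23 = 1, the inverse is x = 2.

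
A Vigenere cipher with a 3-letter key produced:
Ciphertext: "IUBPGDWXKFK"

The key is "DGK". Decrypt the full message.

Step 1: Key 'DGK' has length 3. Extended key: DGKDGKDGKDG
Step 2: Decrypt each position:
  I(8) - D(3) = 5 = F
  U(20) - G(6) = 14 = O
  B(1) - K(10) = 17 = R
  P(15) - D(3) = 12 = M
  G(6) - G(6) = 0 = A
  D(3) - K(10) = 19 = T
  W(22) - D(3) = 19 = T
  X(23) - G(6) = 17 = R
  K(10) - K(10) = 0 = A
  F(5) - D(3) = 2 = C
  K(10) - G(6) = 4 = E
Plaintext: FORMATTRACE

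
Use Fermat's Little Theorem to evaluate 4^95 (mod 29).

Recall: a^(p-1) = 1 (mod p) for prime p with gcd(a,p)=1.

Step 1: Since 29 is prime, by Fermat's Little Theorem: 4^28 = 1 (mod 29).
Step 2: Reduce exponent: 95 mod 28 = 11.
Step 3: So 4^95 = 4^11 (mod 29).
Step 4: 4^11 mod 29 = 5.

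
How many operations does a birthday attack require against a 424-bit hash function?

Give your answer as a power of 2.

Step 1: The birthday paradox gives collision probability ~50% after sqrt(2^n) = 2^(n/2) hashes.
Step 2: For 424-bit output: 2^(424/2) = 2^212.
Step 3: Approximately 2^212 hash computations needed.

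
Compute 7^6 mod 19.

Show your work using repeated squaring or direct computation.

Step 1: Compute 7^6 mod 19 step by step, reducing modulo 19 at each step.
  7^1 mod 19 = 7
  7^2 mod 19 = (7 * 7) mod 19 = 11
  7^3 mod 19 = (11 * 7) mod 19 = 1
  7^4 mod 19 = (1 * 7) mod 19 = 7
  7^5 mod 19 = (7 * 7) mod 19 = 11
  7^6 mod 19 = (11 * 7) mod 19 = 1
Step 2: Result = 1.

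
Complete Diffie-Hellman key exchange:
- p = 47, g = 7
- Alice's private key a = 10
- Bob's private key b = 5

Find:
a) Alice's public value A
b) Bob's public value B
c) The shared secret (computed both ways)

Step 1: A = g^a mod p = 7^10 mod 47 = 32.
Step 2: B = g^b mod p = 7^5 mod 47 = 28.
Step 3: Alice computes s = B^a mod p = 28^10 mod 47 = 4.
Step 4: Bob computes s = A^b mod p = 32^5 mod 47 = 4.
Both sides agree: shared secret = 4.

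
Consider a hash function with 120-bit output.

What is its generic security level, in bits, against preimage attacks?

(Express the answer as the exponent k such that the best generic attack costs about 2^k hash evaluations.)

Step 1: The hash has a 120-bit output.
Step 2: Preimage resistance means: given a digest h(x), it should be infeasible to find any input that hashes to it.
With a 120-bit output there are 2^120 possible digests, so a generic brute-force preimage search costs about 2^120 evaluations.
Step 3: Security level = 120 bits.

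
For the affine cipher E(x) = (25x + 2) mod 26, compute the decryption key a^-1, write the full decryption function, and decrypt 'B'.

Step 1: Find a^-1, the modular inverse of 25 mod 26.
Step 2: We need 25 * a^-1 = 1 (mod 26).
Step 3: 25 * 25 = 625 = 24 * 26 + 1, so a^-1 = 25.
Step 4: D(y) = 25(y - 2) mod 26.
Step 5: Apply to 'B' (y = 1): D(1) = 25 * (1 - 2) mod 26 = 25 * -1 mod 26 = 1 -> 'B'.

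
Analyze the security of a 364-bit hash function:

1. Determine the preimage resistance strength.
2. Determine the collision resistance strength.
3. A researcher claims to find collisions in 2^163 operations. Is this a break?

Step 1: Preimage resistance requires brute-force of 2^364 operations.
Step 2: Collision resistance (birthday bound) = 2^(364/2) = 2^182.
Step 3: The claimed attack costs 2^163 operations.
Step 4: Since 2^163 < 2^182, the claimed attack beats the generic birthday bound, so collision resistance is broken.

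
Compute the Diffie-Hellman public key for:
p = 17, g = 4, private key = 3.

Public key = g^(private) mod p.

Step 1: A = g^a mod p = 4^3 mod 17.
  4^1 mod 17 = 4
  4^2 mod 17 = (4 * 4) mod 17 = 16
  4^3 mod 17 = (16 * 4) mod 17 = 13
Result: A = 13.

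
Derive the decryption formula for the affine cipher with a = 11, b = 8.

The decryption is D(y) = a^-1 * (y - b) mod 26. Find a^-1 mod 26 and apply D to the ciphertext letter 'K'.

Step 1: Find a^-1, the modular inverse of 11 mod 26.
Step 2: We need 11 * a^-1 = 1 (mod 26).
Step 3: 11 * 19 = 209 = 8 * 26 + 1, so a^-1 = 19.
Step 4: D(y) = 19(y - 8) mod 26.
Step 5: Apply to 'K' (y = 10): D(10) = 19 * (10 - 8) mod 26 = 19 * 2 mod 26 = 12 -> 'M'.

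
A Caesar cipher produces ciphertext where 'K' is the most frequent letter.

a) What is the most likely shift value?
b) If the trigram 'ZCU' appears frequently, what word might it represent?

Step 1: In English, 'E' is the most frequent letter (12.7%).
Step 2: The most frequent ciphertext letter is 'K' (position 10).
Step 3: Shift = (10 - 4) mod 26 = 6.
Step 4: Decrypt 'ZCU' by shifting back 6:
  Z -> T
  C -> W
  U -> O
Step 5: 'ZCU' decrypts to 'TWO'.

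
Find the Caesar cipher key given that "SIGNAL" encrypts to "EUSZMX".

Step 1: Compare first letters: S (position 18) -> E (position 4).
Step 2: Shift = (4 - 18) mod 26 = 12.
The shift value is 12.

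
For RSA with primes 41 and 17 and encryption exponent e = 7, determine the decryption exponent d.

Step 1: n = 41 * 17 = 697.
Step 2: phi(n) = 40 * 16 = 640.
Step 3: Find d such that 7 * d = 1 (mod 640).
Step 4: d = 7^(-1) mod 640 = 183.
Verification: 7 * 183 = 1281 = 2 * 640 + 1.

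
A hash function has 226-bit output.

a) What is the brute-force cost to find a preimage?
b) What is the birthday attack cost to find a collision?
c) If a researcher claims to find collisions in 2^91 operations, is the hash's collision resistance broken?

Step 1: Preimage resistance requires brute-force of 2^226 operations.
Step 2: Collision resistance (birthday bound) = 2^(226/2) = 2^113.
Step 3: The claimed attack costs 2^91 operations.
Step 4: Since 2^91 < 2^113, the claimed attack beats the generic birthday bound, so collision resistance is broken.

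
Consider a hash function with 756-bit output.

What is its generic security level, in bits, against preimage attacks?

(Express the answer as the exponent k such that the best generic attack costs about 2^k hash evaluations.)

Step 1: The hash has a 756-bit output.
Step 2: Preimage resistance means: given a digest h(x), it should be infeasible to find any input that hashes to it.
With a 756-bit output there are 2^756 possible digests, so a generic brute-force preimage search costs about 2^756 evaluations.
Step 3: Security level = 756 bits.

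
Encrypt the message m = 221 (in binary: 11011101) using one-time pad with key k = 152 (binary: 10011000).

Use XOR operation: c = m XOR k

Step 1: Write out the XOR operation bit by bit:
  Message: 11011101
  Key:     10011000
  XOR:     01000101
Step 2: Convert to decimal: 01000101 = 69.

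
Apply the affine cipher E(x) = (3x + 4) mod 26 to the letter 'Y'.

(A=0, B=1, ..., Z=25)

Step 1: Convert 'Y' to number: x = 24.
Step 2: E(24) = (3 * 24 + 4) mod 26 = 76 mod 26 = 24.
Step 3: Convert 24 back to letter: Y.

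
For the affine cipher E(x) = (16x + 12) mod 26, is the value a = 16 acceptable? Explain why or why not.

Step 1: Compute gcd(16, 26).
Step 2: gcd(16, 26) = 2.
Since gcd = 2 != 1, 16 shares a common factor with 26, so it cannot be used.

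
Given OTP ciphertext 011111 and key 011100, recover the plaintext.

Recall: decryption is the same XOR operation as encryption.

Step 1: XOR ciphertext with key:
  Ciphertext: 011111
  Key:        011100
  XOR:        000011
Step 2: Plaintext = 000011 = 3 in decimal.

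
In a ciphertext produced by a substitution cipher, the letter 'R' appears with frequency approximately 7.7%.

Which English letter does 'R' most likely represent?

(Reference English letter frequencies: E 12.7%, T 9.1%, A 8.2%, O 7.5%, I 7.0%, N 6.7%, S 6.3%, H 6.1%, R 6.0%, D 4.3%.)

Step 1: The observed frequency is 7.7%.
Step 2: Compare with English frequencies:
  E: 12.7% (difference: 5.0%)
  T: 9.1% (difference: 1.4%)
  A: 8.2% (difference: 0.5%)
  O: 7.5% (difference: 0.2%) <-- closest
  I: 7.0% (difference: 0.7%)
  N: 6.7% (difference: 1.0%)
  S: 6.3% (difference: 1.4%)
  H: 6.1% (difference: 1.6%)
  R: 6.0% (difference: 1.7%)
  D: 4.3% (difference: 3.4%)
Step 3: 'R' most likely represents 'O' (frequency 7.5%).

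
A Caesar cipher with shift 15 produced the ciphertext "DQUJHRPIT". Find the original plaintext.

Step 1: Reverse the shift by subtracting 15 from each letter position.
  D (position 3) -> position (3-15) mod 26 = 14 -> O
  Q (position 16) -> position (16-15) mod 26 = 1 -> B
  U (position 20) -> position (20-15) mod 26 = 5 -> F
  J (position 9) -> position (9-15) mod 26 = 20 -> U
  H (position 7) -> position (7-15) mod 26 = 18 -> S
  R (position 17) -> position (17-15) mod 26 = 2 -> C
  P (position 15) -> position (15-15) mod 26 = 0 -> A
  I (position 8) -> position (8-15) mod 26 = 19 -> T
  T (position 19) -> position (19-15) mod 26 = 4 -> E
Decrypted message: OBFUSCATE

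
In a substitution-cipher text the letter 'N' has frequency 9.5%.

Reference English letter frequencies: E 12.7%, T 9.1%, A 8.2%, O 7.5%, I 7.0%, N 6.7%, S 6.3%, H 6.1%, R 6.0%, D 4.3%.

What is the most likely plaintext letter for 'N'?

Step 1: The observed frequency is 9.5%.
Step 2: Compare with English frequencies:
  E: 12.7% (difference: 3.2%)
  T: 9.1% (difference: 0.4%) <-- closest
  A: 8.2% (difference: 1.3%)
  O: 7.5% (difference: 2.0%)
  I: 7.0% (difference: 2.5%)
  N: 6.7% (difference: 2.8%)
  S: 6.3% (difference: 3.2%)
  H: 6.1% (difference: 3.4%)
  R: 6.0% (difference: 3.5%)
  D: 4.3% (difference: 5.2%)
Step 3: 'N' most likely represents 'T' (frequency 9.1%).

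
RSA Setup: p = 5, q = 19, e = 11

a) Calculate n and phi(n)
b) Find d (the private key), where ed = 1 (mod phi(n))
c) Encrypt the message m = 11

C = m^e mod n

Step 1: n = 5 * 19 = 95.
Step 2: phi(n) = (5-1)(19-1) = 4 * 18 = 72.
Step 3: Find d = 11^(-1) mod 72 = 59.
  Verify: 11 * 59 = 649 = 1 (mod 72).
Step 4: C = 11^11 mod 95 = 26.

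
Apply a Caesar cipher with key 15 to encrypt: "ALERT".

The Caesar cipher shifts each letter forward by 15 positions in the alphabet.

Step 1: For each letter, shift forward by 15 positions (mod 26).
  A (position 0) -> position (0+15) mod 26 = 15 -> P
  L (position 11) -> position (11+15) mod 26 = 0 -> A
  E (position 4) -> position (4+15) mod 26 = 19 -> T
  R (position 17) -> position (17+15) mod 26 = 6 -> G
  T (position 19) -> position (19+15) mod 26 = 8 -> I
Result: PATGI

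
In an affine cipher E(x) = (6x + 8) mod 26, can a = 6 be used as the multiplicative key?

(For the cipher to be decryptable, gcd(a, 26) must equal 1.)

Step 1: Compute gcd(6, 26).
Step 2: gcd(6, 26) = 2.
Since gcd = 2 != 1, 6 shares a common factor with 26, so it cannot be used.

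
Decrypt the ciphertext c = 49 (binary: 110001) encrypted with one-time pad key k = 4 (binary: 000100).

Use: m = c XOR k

Step 1: XOR ciphertext with key:
  Ciphertext: 110001
  Key:        000100
  XOR:        110101
Step 2: Plaintext = 110101 = 53 in decimal.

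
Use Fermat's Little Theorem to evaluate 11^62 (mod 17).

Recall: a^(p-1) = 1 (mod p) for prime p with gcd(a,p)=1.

Step 1: Since 17 is prime, by Fermat's Little Theorem: 11^16 = 1 (mod 17).
Step 2: Reduce exponent: 62 mod 16 = 14.
Step 3: So 11^62 = 11^14 (mod 17).
Step 4: 11^14 mod 17 = 9.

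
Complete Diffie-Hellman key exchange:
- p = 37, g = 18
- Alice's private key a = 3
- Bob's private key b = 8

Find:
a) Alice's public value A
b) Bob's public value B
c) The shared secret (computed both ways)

Step 1: A = g^a mod p = 18^3 mod 37 = 23.
Step 2: B = g^b mod p = 18^8 mod 37 = 12.
Step 3: Alice computes s = B^a mod p = 12^3 mod 37 = 26.
Step 4: Bob computes s = A^b mod p = 23^8 mod 37 = 26.
Both sides agree: shared secret = 26.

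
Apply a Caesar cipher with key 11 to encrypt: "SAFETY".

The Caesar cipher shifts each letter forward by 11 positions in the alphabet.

Step 1: For each letter, shift forward by 11 positions (mod 26).
  S (position 18) -> position (18+11) mod 26 = 3 -> D
  A (position 0) -> position (0+11) mod 26 = 11 -> L
  F (position 5) -> position (5+11) mod 26 = 16 -> Q
  E (position 4) -> position (4+11) mod 26 = 15 -> P
  T (position 19) -> position (19+11) mod 26 = 4 -> E
  Y (position 24) -> position (24+11) mod 26 = 9 -> J
Result: DLQPEJ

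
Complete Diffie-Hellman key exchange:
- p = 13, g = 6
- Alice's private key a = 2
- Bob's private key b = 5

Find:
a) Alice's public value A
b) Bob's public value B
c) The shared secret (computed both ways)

Step 1: A = g^a mod p = 6^2 mod 13 = 10.
Step 2: B = g^b mod p = 6^5 mod 13 = 2.
Step 3: Alice computes s = B^a mod p = 2^2 mod 13 = 4.
Step 4: Bob computes s = A^b mod p = 10^5 mod 13 = 4.
Both sides agree: shared secret = 4.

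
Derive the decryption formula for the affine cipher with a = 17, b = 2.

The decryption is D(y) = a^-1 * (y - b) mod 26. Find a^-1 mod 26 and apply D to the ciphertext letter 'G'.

Step 1: Find a^-1, the modular inverse of 17 mod 26.
Step 2: We need 17 * a^-1 = 1 (mod 26).
Step 3: 17 * 23 = 391 = 15 * 26 + 1, so a^-1 = 23.
Step 4: D(y) = 23(y - 2) mod 26.
Step 5: Apply to 'G' (y = 6): D(6) = 23 * (6 - 2) mod 26 = 23 * 4 mod 26 = 14 -> 'O'.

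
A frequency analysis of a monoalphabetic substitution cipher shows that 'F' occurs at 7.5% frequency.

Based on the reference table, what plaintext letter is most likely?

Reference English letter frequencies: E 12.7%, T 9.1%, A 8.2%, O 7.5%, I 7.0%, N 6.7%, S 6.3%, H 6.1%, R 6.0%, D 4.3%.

Step 1: The observed frequency is 7.5%.
Step 2: Compare with English frequencies:
  E: 12.7% (difference: 5.2%)
  T: 9.1% (difference: 1.6%)
  A: 8.2% (difference: 0.7%)
  O: 7.5% (difference: 0.0%) <-- closest
  I: 7.0% (difference: 0.5%)
  N: 6.7% (difference: 0.8%)
  S: 6.3% (difference: 1.2%)
  H: 6.1% (difference: 1.4%)
  R: 6.0% (difference: 1.5%)
  D: 4.3% (difference: 3.2%)
Step 3: 'F' most likely represents 'O' (frequency 7.5%).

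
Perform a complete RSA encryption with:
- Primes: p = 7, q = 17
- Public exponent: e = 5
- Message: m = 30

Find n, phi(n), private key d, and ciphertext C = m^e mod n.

Step 1: n = 7 * 17 = 119.
Step 2: phi(n) = (7-1)(17-1) = 6 * 16 = 96.
Step 3: Find d = 5^(-1) mod 96 = 77.
  Verify: 5 * 77 = 385 = 1 (mod 96).
Step 4: C = 30^5 mod 119 = 81.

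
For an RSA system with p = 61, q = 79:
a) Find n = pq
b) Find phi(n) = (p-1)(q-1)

Step 1: n = p * q = 61 * 79 = 4819.
Step 2: phi(n) = (p-1)(q-1) = 60 * 78 = 4680.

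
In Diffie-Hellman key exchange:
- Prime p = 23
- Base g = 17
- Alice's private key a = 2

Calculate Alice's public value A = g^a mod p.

Step 1: A = g^a mod p = 17^2 mod 23.
  17^1 mod 23 = 17
  17^2 mod 23 = (17 * 17) mod 23 = 13
Result: A = 13.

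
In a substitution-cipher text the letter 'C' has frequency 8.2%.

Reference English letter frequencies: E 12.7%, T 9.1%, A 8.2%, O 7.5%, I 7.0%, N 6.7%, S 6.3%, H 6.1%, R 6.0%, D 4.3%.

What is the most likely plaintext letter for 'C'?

Step 1: The observed frequency is 8.2%.
Step 2: Compare with English frequencies:
  E: 12.7% (difference: 4.5%)
  T: 9.1% (difference: 0.9%)
  A: 8.2% (difference: 0.0%) <-- closest
  O: 7.5% (difference: 0.7%)
  I: 7.0% (difference: 1.2%)
  N: 6.7% (difference: 1.5%)
  S: 6.3% (difference: 1.9%)
  H: 6.1% (difference: 2.1%)
  R: 6.0% (difference: 2.2%)
  D: 4.3% (difference: 3.9%)
Step 3: 'C' most likely represents 'A' (frequency 8.2%).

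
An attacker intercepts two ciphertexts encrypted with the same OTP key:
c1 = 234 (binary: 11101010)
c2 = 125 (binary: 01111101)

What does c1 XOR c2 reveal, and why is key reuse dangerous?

Step 1: c1 XOR c2 = (m1 XOR k) XOR (m2 XOR k).
Step 2: By XOR associativity/commutativity: = m1 XOR m2 XOR k XOR k = m1 XOR m2.
Step 3: 11101010 XOR 01111101 = 10010111 = 151.
Step 4: The key cancels out! An attacker learns m1 XOR m2 = 151, revealing the relationship between plaintexts.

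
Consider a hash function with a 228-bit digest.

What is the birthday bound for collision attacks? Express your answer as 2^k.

Step 1: The birthday paradox gives collision probability ~50% after sqrt(2^n) = 2^(n/2) hashes.
Step 2: For 228-bit output: 2^(228/2) = 2^114.
Step 3: Approximately 2^114 hash computations needed.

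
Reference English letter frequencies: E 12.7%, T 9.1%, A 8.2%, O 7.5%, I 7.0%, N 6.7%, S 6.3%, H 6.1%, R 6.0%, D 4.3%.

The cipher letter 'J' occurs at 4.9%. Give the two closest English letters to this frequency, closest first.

Step 1: Observed frequency of 'J' is 4.9%.
Step 2: Compute distances to each reference frequency and sort:
  D (4.3%): difference = 0.6% <-- BEST
  R (6.0%): difference = 1.1% <-- RUNNER-UP
  H (6.1%): difference = 1.2%
  S (6.3%): difference = 1.4%
  N (6.7%): difference = 1.8%
Step 3: Most likely is 'D' (4.3%, diff 0.6%); second most likely is 'R' (6.0%, diff 1.1%).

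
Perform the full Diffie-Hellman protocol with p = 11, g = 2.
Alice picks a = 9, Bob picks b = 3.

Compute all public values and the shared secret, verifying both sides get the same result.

Step 1: A = g^a mod p = 2^9 mod 11 = 6.
Step 2: B = g^b mod p = 2^3 mod 11 = 8.
Step 3: Alice computes s = B^a mod p = 8^9 mod 11 = 7.
Step 4: Bob computes s = A^b mod p = 6^3 mod 11 = 7.
Both sides agree: shared secret = 7.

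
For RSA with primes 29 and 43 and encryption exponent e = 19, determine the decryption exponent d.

Step 1: n = 29 * 43 = 1247.
Step 2: phi(n) = 28 * 42 = 1176.
Step 3: Find d such that 19 * d = 1 (mod 1176).
Step 4: d = 19^(-1) mod 1176 = 619.
Verification: 19 * 619 = 11761 = 10 * 1176 + 1.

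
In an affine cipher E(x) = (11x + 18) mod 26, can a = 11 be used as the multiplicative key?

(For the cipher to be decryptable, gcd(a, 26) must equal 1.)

Step 1: Compute gcd(11, 26).
Step 2: gcd(11, 26) = 1.
Since gcd = 1, 11 is coprime with 26, so it is a valid key.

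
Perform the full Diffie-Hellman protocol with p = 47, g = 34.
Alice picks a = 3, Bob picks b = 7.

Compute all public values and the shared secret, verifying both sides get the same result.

Step 1: A = g^a mod p = 34^3 mod 47 = 12.
Step 2: B = g^b mod p = 34^7 mod 47 = 8.
Step 3: Alice computes s = B^a mod p = 8^3 mod 47 = 42.
Step 4: Bob computes s = A^b mod p = 12^7 mod 47 = 42.
Both sides agree: shared secret = 42.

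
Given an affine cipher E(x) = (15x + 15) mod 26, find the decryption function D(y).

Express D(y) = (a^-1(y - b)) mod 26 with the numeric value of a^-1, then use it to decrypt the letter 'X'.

Step 1: Find a^-1, the modular inverse of 15 mod 26.
Step 2: We need 15 * a^-1 = 1 (mod 26).
Step 3: 15 * 7 = 105 = 4 * 26 + 1, so a^-1 = 7.
Step 4: D(y) = 7(y - 15) mod 26.
Step 5: Apply to 'X' (y = 23): D(23) = 7 * (23 - 15) mod 26 = 7 * 8 mod 26 = 4 -> 'E'.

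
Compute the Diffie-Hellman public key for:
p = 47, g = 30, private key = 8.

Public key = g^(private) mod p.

Step 1: A = g^a mod p = 30^8 mod 47.
  30^1 mod 47 = 30
  30^2 mod 47 = (30 * 30) mod 47 = 7
  30^3 mod 47 = (7 * 30) mod 47 = 22
  30^4 mod 47 = (22 * 30) mod 47 = 2
  30^5 mod 47 = (2 * 30) mod 47 = 13
  30^6 mod 47 = (13 * 30) mod 47 = 14
  30^7 mod 47 = (14 * 30) mod 47 = 44
  30^8 mod 47 = (44 * 30) mod 47 = 4
Result: A = 4.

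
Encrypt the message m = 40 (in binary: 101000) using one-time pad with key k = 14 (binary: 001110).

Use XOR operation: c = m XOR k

Step 1: Write out the XOR operation bit by bit:
  Message: 101000
  Key:     001110
  XOR:     100110
Step 2: Convert to decimal: 100110 = 38.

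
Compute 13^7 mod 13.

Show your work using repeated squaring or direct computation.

Step 1: Compute 13^7 mod 13 step by step, reducing modulo 13 at each step.
  13^1 mod 13 = 0
  13^2 mod 13 = (0 * 13) mod 13 = 0
  13^3 mod 13 = (0 * 13) mod 13 = 0
  13^4 mod 13 = (0 * 13) mod 13 = 0
  13^5 mod 13 = (0 * 13) mod 13 = 0
  13^6 mod 13 = (0 * 13) mod 13 = 0
  13^7 mod 13 = (0 * 13) mod 13 = 0
Step 2: Result = 0.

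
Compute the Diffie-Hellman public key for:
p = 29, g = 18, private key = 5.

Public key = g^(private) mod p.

Step 1: A = g^a mod p = 18^5 mod 29.
  18^1 mod 29 = 18
  18^2 mod 29 = (18 * 18) mod 29 = 5
  18^3 mod 29 = (5 * 18) mod 29 = 3
  18^4 mod 29 = (3 * 18) mod 29 = 25
  18^5 mod 29 = (25 * 18) mod 29 = 15
Result: A = 15.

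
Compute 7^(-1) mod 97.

Step 1: We need x such that 7 * x = 1 (mod 97).
Step 2: Using the extended Euclidean algorithm or trial:
  7 * 14 = 98 = 1 * 97 + 1.
Step 3: Since 98 mod 97 = 1, the inverse is x = 14.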